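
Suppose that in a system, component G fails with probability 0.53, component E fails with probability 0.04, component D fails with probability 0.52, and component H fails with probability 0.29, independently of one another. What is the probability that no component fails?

Independence gives P(none) = ∏(1 − pᵢ).
P(none) = (1 − 0.53) × (1 − 0.04) × (1 − 0.52) × (1 − 0.29) = 0.47 × 0.96 × 0.48 × 0.71 = 0.15376896

0.15376896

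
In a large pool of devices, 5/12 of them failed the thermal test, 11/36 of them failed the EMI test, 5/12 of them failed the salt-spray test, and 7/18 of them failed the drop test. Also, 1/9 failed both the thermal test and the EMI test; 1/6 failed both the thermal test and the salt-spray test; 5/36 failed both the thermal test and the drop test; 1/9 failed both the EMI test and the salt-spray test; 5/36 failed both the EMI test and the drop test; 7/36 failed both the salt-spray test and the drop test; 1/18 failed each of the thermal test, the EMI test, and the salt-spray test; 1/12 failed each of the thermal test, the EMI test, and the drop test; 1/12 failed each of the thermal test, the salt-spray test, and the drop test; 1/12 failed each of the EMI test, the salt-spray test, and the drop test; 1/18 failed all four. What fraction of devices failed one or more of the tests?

11/12

By inclusion–exclusion:
P(union) = 5/12 + 11/36 + 5/12 + 7/18 − 1/9 − 1/6 − 5/36 − 1/9 − 5/36 − 7/36 + 1/18 + 1/12 + 1/12 + 1/12 − 1/18 = 11/12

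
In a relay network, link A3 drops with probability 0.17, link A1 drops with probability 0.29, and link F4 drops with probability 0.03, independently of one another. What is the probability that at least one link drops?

P(none) = (1 − 0.17) × (1 − 0.29) × (1 − 0.03) = 0.83 × 0.71 × 0.97 = 0.571621
P(at least one) = 1 − 0.571621 = 0.428379

0.428379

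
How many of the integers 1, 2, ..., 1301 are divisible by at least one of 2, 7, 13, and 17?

816

By inclusion-exclusion,
⌊1301/2⌋ + ⌊1301/7⌋ + ⌊1301/13⌋ + ⌊1301/17⌋ − ⌊1301/14⌋ − ⌊1301/26⌋ − ⌊1301/34⌋ − ⌊1301/91⌋ − ⌊1301/119⌋ − ⌊1301/221⌋ + ⌊1301/182⌋ + ⌊1301/238⌋ + ⌊1301/442⌋ + ⌊1301/1547⌋ − ⌊1301/3094⌋ = 650 + 185 + 100 + 76 − 92 − 50 − 38 − 14 − 10 − 5 + 7 + 5 + 2 + 0 − 0 = 816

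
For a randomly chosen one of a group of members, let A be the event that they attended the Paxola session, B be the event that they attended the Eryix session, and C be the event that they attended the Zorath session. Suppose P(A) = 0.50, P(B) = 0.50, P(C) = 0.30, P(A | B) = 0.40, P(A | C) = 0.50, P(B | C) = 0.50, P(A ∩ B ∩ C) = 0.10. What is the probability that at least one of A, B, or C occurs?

P(A ∩ B) = P(B)·P(A|B) = 0.50 × 0.40 = 0.20
P(A ∩ C) = P(C)·P(A|C) = 0.30 × 0.50 = 0.15
P(B ∩ C) = P(C)·P(B|C) = 0.30 × 0.50 = 0.15
P(A ∪ B ∪ C) = 0.50 + 0.50 + 0.30 − 0.20 − 0.15 − 0.15 + 0.10 = 0.90

0.90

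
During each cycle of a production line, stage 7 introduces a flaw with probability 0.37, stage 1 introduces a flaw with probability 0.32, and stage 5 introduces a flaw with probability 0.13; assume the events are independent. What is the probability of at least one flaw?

Independence gives P(none) = ∏(1 − pᵢ).
P(none) = (1 − 0.37) × (1 − 0.32) × (1 − 0.13) = 0.63 × 0.68 × 0.87 = 0.372708
P(at least one) = 1 − 0.372708 = 0.627292

0.627292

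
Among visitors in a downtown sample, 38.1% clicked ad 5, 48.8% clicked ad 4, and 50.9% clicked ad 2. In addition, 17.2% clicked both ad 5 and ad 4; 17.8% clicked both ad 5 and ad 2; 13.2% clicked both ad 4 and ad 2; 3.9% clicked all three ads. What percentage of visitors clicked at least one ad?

93.5%

By inclusion–exclusion:
P(union) = 38.1 + 48.8 + 50.9 − 17.2 − 17.8 − 13.2 + 3.9 = 93.5%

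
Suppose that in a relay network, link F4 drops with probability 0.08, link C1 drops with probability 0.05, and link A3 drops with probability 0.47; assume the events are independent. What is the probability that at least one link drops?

0.53678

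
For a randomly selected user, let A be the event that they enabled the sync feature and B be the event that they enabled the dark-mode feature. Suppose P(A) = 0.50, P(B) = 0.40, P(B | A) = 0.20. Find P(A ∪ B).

0.80

P(A ∩ B) = P(A)·P(B|A) = 0.50 × 0.20 = 0.10
P(A ∪ B) = 0.50 + 0.40 − 0.10 = 0.80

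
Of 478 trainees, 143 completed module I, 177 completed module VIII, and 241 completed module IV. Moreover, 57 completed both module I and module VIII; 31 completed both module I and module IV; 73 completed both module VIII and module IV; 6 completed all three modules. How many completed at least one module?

406

Inclusion–exclusion gives
N(≥1) = 143 + 177 + 241 − 57 − 31 − 73 + 6 = 406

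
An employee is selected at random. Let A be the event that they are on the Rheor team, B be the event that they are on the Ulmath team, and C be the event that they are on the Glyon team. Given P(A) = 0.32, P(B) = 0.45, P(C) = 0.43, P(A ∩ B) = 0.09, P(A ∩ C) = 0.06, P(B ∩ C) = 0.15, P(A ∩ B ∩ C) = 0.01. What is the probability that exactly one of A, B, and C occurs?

0.63

By inclusion–exclusion (exactly-one form):
P(exactly one) = 0.32 + 0.45 + 0.43 − 2·0.09 − 2·0.06 − 2·0.15 + 3·0.01 = 0.63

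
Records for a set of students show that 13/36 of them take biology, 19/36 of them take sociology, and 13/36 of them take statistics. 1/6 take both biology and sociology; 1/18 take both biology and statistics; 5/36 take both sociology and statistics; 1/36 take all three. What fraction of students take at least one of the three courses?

P(union) = 13/36 + 19/36 + 13/36 − 1/6 − 1/18 − 5/36 + 1/36 = 11/12

11/12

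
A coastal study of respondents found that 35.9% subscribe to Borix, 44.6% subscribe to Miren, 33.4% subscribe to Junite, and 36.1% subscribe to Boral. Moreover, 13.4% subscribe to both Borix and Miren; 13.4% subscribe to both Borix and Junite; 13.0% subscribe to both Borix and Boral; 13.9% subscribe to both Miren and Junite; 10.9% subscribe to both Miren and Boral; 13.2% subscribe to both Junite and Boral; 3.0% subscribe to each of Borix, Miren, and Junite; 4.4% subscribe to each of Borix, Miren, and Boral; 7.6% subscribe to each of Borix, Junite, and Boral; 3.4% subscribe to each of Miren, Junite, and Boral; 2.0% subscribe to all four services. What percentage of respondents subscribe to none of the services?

11.4%

By inclusion-exclusion,
P(union) = 35.9 + 44.6 + 33.4 + 36.1 − 13.4 − 13.4 − 13.0 − 13.9 − 10.9 − 13.2 + 3.0 + 4.4 + 7.6 + 3.4 − 2.0 = 88.6%
P(none) = 100% − 88.6% = 11.4%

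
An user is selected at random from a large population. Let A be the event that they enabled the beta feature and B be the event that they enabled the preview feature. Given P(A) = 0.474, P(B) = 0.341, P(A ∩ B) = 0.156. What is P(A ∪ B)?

By inclusion–exclusion:
P(A ∪ B) = 0.474 + 0.341 − 0.156 = 0.659

0.659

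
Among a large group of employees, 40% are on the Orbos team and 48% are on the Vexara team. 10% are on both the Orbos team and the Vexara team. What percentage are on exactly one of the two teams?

P(exactly one) = 40 + 48 − 2·10 = 68%

68%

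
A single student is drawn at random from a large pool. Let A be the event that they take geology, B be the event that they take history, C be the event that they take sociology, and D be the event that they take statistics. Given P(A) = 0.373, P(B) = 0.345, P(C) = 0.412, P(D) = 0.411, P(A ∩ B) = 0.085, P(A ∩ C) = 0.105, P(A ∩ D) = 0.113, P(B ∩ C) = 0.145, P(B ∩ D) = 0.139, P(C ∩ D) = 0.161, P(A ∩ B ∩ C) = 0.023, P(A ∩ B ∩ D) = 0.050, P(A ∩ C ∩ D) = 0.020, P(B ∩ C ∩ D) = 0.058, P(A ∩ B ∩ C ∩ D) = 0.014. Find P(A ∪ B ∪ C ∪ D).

0.930

Apply inclusion-exclusion:
P(A ∪ B ∪ C ∪ D) = 0.373 + 0.345 + 0.412 + 0.411 − 0.085 − 0.105 − 0.113 − 0.145 − 0.139 − 0.161 + 0.023 + 0.050 + 0.020 + 0.058 − 0.014 = 0.930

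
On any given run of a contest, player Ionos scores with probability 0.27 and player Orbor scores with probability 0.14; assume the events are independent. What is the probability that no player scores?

0.6278

P(none) = (1 − 0.27) × (1 − 0.14) = 0.73 × 0.86 = 0.6278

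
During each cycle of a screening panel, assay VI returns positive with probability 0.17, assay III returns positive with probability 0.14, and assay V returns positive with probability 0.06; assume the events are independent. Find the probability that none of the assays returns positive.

Independence gives P(none) = ∏(1 − pᵢ).
P(none) = (1 − 0.17) × (1 − 0.14) × (1 − 0.06) = 0.83 × 0.86 × 0.94 = 0.670972

0.670972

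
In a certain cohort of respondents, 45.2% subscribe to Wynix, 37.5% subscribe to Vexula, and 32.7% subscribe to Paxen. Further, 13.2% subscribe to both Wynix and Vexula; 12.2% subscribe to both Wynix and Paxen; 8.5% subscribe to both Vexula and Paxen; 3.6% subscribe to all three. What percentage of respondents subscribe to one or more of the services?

85.1%

Apply inclusion-exclusion:
P(at least one) = 45.2 + 37.5 + 32.7 − 13.2 − 12.2 − 8.5 + 3.6 = 85.1%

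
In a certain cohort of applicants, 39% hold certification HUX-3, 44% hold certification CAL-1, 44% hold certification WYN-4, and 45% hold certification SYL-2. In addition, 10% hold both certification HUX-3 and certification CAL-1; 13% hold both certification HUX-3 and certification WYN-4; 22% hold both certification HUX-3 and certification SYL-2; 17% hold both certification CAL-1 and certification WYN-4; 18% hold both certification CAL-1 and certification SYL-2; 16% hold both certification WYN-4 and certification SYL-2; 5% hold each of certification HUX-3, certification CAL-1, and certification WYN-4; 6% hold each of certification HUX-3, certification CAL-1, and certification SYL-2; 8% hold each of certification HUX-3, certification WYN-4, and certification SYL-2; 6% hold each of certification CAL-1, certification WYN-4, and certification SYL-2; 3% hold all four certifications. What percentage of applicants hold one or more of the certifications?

By inclusion–exclusion:
P(at least one) = 39 + 44 + 44 + 45 − 10 − 13 − 22 − 17 − 18 − 16 + 5 + 6 + 8 + 6 − 3 = 98%

98%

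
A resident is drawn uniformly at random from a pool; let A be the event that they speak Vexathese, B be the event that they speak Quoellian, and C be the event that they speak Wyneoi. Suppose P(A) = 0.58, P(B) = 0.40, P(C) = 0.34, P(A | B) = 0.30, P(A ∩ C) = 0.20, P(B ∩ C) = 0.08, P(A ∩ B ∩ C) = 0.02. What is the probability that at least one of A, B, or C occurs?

0.94

P(A ∩ B) = P(B)·P(A|B) = 0.40 × 0.30 = 0.12
Apply inclusion-exclusion:
P(A ∪ B ∪ C) = 0.58 + 0.40 + 0.34 − 0.12 − 0.20 − 0.08 + 0.02 = 0.94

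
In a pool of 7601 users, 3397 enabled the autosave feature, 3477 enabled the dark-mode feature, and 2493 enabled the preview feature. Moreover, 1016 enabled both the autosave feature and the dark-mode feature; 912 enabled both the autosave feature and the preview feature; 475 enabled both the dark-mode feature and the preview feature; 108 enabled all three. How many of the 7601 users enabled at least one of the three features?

7072

Inclusion–exclusion gives
|at least one| = 3397 + 3477 + 2493 − 1016 − 912 − 475 + 108 = 7072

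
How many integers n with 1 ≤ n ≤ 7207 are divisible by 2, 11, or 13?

By inclusion-exclusion,
⌊7207/2⌋ + ⌊7207/11⌋ + ⌊7207/13⌋ − ⌊7207/22⌋ − ⌊7207/26⌋ − ⌊7207/143⌋ + ⌊7207/286⌋ = 3603 + 655 + 554 − 327 − 277 − 50 + 25 = 4183

4183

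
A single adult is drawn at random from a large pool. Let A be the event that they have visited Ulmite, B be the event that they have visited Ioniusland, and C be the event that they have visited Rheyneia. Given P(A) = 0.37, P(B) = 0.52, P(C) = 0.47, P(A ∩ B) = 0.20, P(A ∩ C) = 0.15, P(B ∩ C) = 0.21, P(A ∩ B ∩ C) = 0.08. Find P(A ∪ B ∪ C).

Using inclusion–exclusion:
P(A ∪ B ∪ C) = 0.37 + 0.52 + 0.47 − 0.20 − 0.15 − 0.21 + 0.08 = 0.88

0.88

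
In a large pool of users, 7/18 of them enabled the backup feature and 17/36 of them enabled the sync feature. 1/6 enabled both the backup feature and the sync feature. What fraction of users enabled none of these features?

Using inclusion–exclusion:
P(≥1) = 7/18 + 17/36 − 1/6 = 25/36
P(none) = 1 − 25/36 = 11/36

11/36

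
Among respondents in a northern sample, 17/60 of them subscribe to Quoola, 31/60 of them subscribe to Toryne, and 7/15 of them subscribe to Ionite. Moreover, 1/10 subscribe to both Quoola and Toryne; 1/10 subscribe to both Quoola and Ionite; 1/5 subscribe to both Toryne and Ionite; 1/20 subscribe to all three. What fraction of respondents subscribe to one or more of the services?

P(union) = 17/60 + 31/60 + 7/15 − 1/10 − 1/10 − 1/5 + 1/20 = 11/12

11/12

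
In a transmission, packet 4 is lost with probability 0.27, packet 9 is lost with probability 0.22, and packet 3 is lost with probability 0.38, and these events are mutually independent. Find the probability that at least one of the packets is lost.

P(none) = (1 − 0.27) × (1 − 0.22) × (1 − 0.38) = 0.73 × 0.78 × 0.62 = 0.353028
P(at least one) = 1 − 0.353028 = 0.646972

0.646972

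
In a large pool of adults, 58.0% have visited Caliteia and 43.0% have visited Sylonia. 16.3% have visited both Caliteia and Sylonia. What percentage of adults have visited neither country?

15.3%

Inclusion–exclusion gives
P(≥1) = 58.0 + 43.0 − 16.3 = 84.7%
P(none) = 100% − 84.7% = 15.3%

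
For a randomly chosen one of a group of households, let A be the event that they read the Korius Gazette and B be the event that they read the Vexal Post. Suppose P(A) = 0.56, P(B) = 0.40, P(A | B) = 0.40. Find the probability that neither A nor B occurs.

P(A ∩ B) = P(B)·P(A|B) = 0.40 × 0.40 = 0.16
By inclusion-exclusion,
P(A ∪ B) = 0.56 + 0.40 − 0.16 = 0.80
P(none) = 1 − 0.80 = 0.20

0.20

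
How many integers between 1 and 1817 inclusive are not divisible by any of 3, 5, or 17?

By inclusion-exclusion,
605 + 363 + 106 − 121 − 35 − 21 + 7 = 904
1817 − 904 = 913

913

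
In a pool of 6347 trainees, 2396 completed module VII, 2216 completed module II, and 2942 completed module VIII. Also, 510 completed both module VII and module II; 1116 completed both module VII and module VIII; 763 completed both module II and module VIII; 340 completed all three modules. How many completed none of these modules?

Using inclusion–exclusion:
N(≥1) = 2396 + 2216 + 2942 − 510 − 1116 − 763 + 340 = 5505
None: 6347 − 5505 = 842

842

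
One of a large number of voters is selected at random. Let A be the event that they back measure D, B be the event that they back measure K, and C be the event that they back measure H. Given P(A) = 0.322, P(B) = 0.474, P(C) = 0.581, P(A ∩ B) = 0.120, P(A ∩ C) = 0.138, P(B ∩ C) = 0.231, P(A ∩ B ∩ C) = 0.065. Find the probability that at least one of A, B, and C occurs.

0.953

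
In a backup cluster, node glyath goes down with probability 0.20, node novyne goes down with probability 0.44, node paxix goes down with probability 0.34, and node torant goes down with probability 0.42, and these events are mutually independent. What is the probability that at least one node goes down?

0.8285056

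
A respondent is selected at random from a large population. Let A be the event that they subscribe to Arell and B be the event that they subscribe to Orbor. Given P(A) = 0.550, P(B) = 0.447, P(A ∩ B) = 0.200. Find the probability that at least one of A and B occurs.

0.797

P(A ∪ B) = 0.550 + 0.447 − 0.200 = 0.797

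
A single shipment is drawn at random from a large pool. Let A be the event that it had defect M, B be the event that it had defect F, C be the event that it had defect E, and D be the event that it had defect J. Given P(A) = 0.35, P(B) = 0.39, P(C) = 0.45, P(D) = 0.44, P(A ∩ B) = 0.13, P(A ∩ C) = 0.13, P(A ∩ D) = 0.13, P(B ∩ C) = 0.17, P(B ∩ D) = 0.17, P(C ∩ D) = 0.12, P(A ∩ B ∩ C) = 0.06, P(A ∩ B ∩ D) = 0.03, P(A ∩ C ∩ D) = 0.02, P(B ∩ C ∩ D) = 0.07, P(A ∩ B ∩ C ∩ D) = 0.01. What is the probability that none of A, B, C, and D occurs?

0.05

P(A ∪ B ∪ C ∪ D) = 0.35 + 0.39 + 0.45 + 0.44 − 0.13 − 0.13 − 0.13 − 0.17 − 0.17 − 0.12 + 0.06 + 0.03 + 0.02 + 0.07 − 0.01 = 0.95
P(none) = 1 − 0.95 = 0.05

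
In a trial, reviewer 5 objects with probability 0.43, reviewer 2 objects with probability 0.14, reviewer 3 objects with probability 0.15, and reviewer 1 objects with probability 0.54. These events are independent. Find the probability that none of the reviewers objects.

P(none) = (1 − 0.43) × (1 − 0.14) × (1 − 0.15) × (1 − 0.54) = 0.57 × 0.86 × 0.85 × 0.46 = 0.1916682

0.1916682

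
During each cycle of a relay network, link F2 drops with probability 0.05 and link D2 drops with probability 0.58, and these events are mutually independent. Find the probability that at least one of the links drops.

0.601

Since the events are independent, P(none) is the product of the individual non-occurrence probabilities.
P(none) = (1 − 0.05) × (1 − 0.58) = 0.95 × 0.42 = 0.399
P(at least one) = 1 − 0.399 = 0.601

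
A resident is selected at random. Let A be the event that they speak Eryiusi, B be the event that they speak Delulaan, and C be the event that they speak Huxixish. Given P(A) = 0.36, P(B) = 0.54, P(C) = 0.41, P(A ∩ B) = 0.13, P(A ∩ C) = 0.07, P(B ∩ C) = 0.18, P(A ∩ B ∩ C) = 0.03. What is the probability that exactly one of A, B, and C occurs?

Using the inclusion–exclusion count for exactly one event:
P(exactly one) = 0.36 + 0.54 + 0.41 − 2·0.13 − 2·0.07 − 2·0.18 + 3·0.03 = 0.64

0.64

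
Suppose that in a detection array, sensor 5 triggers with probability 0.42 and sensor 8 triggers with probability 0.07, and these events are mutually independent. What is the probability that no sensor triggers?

P(none) = (1 − 0.42) × (1 − 0.07) = 0.58 × 0.93 = 0.5394

0.5394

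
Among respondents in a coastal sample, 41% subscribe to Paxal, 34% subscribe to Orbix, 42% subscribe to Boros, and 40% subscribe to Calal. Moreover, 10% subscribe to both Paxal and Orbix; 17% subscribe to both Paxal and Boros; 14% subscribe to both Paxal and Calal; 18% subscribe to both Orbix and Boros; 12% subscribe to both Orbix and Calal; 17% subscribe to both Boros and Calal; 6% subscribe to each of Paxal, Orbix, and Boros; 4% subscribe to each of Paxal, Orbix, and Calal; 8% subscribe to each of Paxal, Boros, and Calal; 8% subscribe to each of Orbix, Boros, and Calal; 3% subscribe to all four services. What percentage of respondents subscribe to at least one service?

Apply inclusion-exclusion:
P(at least one) = 41 + 34 + 42 + 40 − 10 − 17 − 14 − 18 − 12 − 17 + 6 + 4 + 8 + 8 − 3 = 92%

92%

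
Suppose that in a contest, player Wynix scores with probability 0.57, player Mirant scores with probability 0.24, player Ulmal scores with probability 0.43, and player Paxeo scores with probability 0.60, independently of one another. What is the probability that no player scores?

0.0745104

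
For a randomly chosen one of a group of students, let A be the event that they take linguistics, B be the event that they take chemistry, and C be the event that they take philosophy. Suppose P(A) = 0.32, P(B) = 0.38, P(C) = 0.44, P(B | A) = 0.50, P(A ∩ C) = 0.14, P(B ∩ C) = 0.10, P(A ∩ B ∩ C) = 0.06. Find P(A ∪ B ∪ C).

P(A ∩ B) = P(A)·P(B|A) = 0.32 × 0.50 = 0.16
P(A ∪ B ∪ C) = 0.32 + 0.38 + 0.44 − 0.16 − 0.14 − 0.10 + 0.06 = 0.80

0.80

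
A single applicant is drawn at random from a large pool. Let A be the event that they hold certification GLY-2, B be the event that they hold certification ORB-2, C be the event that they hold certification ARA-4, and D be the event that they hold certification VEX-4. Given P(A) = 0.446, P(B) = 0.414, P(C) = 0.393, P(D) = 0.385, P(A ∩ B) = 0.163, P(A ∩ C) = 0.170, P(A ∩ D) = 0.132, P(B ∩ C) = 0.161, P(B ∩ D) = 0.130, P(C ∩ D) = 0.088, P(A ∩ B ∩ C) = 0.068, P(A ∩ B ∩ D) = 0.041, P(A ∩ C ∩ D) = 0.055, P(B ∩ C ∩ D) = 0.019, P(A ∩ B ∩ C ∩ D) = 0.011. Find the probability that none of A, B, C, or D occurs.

0.034

By inclusion-exclusion,
P(A ∪ B ∪ C ∪ D) = 0.446 + 0.414 + 0.393 + 0.385 − 0.163 − 0.170 − 0.132 − 0.161 − 0.130 − 0.088 + 0.068 + 0.041 + 0.055 + 0.019 − 0.011 = 0.966
P(none) = 1 − 0.966 = 0.034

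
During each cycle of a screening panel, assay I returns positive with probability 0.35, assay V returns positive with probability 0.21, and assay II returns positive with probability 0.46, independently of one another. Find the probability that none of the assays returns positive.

0.27729

Since the events are independent, P(none) is the product of the individual non-occurrence probabilities.
P(none) = (1 − 0.35) × (1 − 0.21) × (1 − 0.46) = 0.65 × 0.79 × 0.54 = 0.27729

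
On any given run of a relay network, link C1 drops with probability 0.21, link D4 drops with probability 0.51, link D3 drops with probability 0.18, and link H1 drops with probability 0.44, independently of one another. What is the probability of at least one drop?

0.82224368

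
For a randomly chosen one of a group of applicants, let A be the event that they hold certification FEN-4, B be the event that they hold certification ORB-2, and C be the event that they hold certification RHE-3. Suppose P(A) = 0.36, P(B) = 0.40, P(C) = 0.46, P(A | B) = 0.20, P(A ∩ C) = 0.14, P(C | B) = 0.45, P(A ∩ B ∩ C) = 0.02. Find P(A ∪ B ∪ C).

P(A ∩ B) = P(B)·P(A|B) = 0.40 × 0.20 = 0.08
P(B ∩ C) = P(B)·P(C|B) = 0.40 × 0.45 = 0.18
P(A ∪ B ∪ C) = 0.36 + 0.40 + 0.46 − 0.08 − 0.14 − 0.18 + 0.02 = 0.84

0.84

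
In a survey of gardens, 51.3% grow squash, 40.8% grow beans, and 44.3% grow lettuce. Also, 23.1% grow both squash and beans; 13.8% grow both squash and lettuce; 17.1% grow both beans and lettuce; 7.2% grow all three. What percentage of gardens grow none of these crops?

10.4%

Using inclusion–exclusion:
P(≥1) = 51.3 + 40.8 + 44.3 − 23.1 − 13.8 − 17.1 + 7.2 = 89.6%
P(none) = 100% − 89.6% = 10.4%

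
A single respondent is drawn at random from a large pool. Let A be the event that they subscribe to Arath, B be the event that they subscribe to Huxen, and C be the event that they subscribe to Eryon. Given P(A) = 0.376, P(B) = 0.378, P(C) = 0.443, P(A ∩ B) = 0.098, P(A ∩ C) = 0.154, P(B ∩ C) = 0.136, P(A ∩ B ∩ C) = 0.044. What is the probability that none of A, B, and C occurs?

0.147

P(A ∪ B ∪ C) = 0.376 + 0.378 + 0.443 − 0.098 − 0.154 − 0.136 + 0.044 = 0.853
P(none) = 1 − 0.853 = 0.147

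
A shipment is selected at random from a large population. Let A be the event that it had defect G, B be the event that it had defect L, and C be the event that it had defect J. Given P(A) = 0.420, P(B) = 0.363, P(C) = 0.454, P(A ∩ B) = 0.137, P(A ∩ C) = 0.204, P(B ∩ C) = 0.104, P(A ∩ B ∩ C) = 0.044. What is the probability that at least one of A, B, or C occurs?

P(A ∪ B ∪ C) = 0.420 + 0.363 + 0.454 − 0.137 − 0.204 − 0.104 + 0.044 = 0.836

0.836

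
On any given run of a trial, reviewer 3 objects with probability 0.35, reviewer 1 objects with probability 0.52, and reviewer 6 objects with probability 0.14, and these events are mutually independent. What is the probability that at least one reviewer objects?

0.73168

P(none) = (1 − 0.35) × (1 − 0.52) × (1 − 0.14) = 0.65 × 0.48 × 0.86 = 0.26832
P(at least one) = 1 − 0.26832 = 0.73168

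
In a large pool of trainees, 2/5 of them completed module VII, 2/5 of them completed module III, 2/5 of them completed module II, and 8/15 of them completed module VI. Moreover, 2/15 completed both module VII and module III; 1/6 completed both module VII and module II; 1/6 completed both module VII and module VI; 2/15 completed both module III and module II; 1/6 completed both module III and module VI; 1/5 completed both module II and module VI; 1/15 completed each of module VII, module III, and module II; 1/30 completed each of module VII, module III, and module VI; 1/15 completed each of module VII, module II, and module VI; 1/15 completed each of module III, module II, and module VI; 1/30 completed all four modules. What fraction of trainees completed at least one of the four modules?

29/30

P(at least one) = 2/5 + 2/5 + 2/5 + 8/15 − 2/15 − 1/6 − 1/6 − 2/15 − 1/6 − 1/5 + 1/15 + 1/30 + 1/15 + 1/15 − 1/30 = 29/30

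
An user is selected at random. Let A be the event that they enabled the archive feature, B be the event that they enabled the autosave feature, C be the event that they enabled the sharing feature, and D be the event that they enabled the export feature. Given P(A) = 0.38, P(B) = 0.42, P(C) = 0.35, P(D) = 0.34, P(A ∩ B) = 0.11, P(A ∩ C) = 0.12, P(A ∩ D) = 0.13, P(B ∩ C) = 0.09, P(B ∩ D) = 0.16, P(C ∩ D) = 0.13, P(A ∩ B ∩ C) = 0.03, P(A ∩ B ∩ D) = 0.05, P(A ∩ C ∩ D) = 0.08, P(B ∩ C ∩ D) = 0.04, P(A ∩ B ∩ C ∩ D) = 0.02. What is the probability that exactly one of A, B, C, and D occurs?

0.53

P(exactly one) = 0.38 + 0.42 + 0.35 + 0.34 − 2·0.11 − 2·0.12 − 2·0.13 − 2·0.09 − 2·0.16 − 2·0.13 + 3·0.03 + 3·0.05 + 3·0.08 + 3·0.04 − 4·0.02 = 0.53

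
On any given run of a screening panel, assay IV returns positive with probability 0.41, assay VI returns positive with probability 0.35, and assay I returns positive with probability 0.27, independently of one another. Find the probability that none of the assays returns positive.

0.279955

Since the events are independent, P(none) is the product of the individual non-occurrence probabilities.
P(none) = (1 − 0.41) × (1 − 0.35) × (1 − 0.27) = 0.59 × 0.65 × 0.73 = 0.279955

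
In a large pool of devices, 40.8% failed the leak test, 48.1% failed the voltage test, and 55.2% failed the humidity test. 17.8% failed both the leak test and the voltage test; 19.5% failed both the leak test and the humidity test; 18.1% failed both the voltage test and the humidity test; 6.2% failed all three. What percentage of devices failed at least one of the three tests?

Inclusion–exclusion gives
P(≥1) = 40.8 + 48.1 + 55.2 − 17.8 − 19.5 − 18.1 + 6.2 = 94.9%

94.9%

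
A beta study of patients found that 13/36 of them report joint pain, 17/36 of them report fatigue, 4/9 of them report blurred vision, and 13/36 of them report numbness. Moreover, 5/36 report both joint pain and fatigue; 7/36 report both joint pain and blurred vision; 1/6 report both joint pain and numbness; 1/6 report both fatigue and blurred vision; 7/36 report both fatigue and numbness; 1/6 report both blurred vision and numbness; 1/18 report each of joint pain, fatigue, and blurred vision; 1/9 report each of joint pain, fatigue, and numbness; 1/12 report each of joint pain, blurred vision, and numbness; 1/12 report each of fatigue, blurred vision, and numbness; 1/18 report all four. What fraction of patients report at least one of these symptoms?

8/9

Apply inclusion-exclusion:
P(union) = 13/36 + 17/36 + 4/9 + 13/36 − 5/36 − 7/36 − 1/6 − 1/6 − 7/36 − 1/6 + 1/18 + 1/9 + 1/12 + 1/12 − 1/18 = 8/9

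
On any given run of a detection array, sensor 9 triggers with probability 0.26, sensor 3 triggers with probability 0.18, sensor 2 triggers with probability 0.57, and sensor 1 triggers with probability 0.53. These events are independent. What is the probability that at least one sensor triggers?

Since the events are independent, P(none) is the product of the individual non-occurrence probabilities.
P(none) = (1 − 0.26) × (1 − 0.18) × (1 − 0.57) × (1 − 0.53) = 0.74 × 0.82 × 0.43 × 0.47 = 0.12263428
P(at least one) = 1 − 0.12263428 = 0.87736572

0.87736572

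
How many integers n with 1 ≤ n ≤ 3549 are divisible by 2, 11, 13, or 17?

Inclusion–exclusion gives
1774 + 322 + 273 + 208 − 161 − 136 − 104 − 24 − 18 − 16 + 12 + 9 + 8 + 1 − 0 = 2148

2148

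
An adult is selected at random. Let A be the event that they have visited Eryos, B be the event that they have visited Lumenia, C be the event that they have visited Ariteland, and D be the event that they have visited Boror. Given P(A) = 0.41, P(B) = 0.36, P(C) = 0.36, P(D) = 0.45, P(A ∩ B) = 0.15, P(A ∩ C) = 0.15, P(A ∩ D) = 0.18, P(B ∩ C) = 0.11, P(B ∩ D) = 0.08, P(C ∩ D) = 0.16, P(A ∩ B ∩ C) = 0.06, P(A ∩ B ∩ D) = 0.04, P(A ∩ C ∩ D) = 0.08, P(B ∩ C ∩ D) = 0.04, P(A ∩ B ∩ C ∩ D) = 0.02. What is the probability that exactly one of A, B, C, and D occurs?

0.50

By inclusion–exclusion (exactly-one form):
P(exactly one) = 0.41 + 0.36 + 0.36 + 0.45 − 2·0.15 − 2·0.15 − 2·0.18 − 2·0.11 − 2·0.08 − 2·0.16 + 3·0.06 + 3·0.04 + 3·0.08 + 3·0.04 − 4·0.02 = 0.50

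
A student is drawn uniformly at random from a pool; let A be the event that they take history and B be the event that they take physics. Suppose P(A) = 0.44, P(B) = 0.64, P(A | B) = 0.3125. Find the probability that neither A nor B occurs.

P(A ∩ B) = P(B)·P(A|B) = 0.64 × 0.3125 = 0.20
Inclusion–exclusion gives
P(A ∪ B) = 0.44 + 0.64 − 0.20 = 0.88
P(none) = 1 − 0.88 = 0.12

0.12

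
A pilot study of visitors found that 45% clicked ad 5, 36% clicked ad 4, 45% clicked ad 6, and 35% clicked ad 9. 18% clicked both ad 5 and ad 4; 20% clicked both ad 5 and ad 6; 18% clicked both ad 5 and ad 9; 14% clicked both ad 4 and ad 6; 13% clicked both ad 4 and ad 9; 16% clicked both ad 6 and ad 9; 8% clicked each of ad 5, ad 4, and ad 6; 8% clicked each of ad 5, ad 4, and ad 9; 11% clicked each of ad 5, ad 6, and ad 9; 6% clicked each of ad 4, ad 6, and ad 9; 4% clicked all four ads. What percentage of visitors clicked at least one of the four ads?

91%

Apply inclusion-exclusion:
P(at least one) = 45 + 36 + 45 + 35 − 18 − 20 − 18 − 14 − 13 − 16 + 8 + 8 + 11 + 6 − 4 = 91%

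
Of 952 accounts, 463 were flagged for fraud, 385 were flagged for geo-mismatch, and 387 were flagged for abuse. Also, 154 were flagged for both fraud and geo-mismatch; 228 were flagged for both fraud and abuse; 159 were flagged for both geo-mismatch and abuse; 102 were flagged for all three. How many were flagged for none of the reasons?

156

Using inclusion–exclusion:
N(≥1) = 463 + 385 + 387 − 154 − 228 − 159 + 102 = 796
None: 952 − 796 = 156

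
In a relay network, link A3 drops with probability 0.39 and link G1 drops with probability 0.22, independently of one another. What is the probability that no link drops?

0.4758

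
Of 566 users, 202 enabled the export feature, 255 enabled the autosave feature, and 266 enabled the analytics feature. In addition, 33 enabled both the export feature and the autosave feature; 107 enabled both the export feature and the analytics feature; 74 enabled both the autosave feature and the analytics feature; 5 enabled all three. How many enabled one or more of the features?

514

By inclusion–exclusion:
N(≥1) = 202 + 255 + 266 − 33 − 107 − 74 + 5 = 514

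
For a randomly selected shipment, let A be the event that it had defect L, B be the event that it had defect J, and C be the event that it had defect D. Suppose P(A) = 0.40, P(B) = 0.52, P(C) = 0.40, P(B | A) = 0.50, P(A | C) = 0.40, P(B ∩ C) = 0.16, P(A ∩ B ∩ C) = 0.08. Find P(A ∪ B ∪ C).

P(A ∩ B) = P(A)·P(B|A) = 0.40 × 0.50 = 0.20
P(A ∩ C) = P(C)·P(A|C) = 0.40 × 0.40 = 0.16
P(A ∪ B ∪ C) = 0.40 + 0.52 + 0.40 − 0.20 − 0.16 − 0.16 + 0.08 = 0.88

0.88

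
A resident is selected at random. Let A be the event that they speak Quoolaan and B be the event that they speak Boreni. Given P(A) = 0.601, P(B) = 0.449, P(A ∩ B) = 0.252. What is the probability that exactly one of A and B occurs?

0.546

P(exactly one) = 0.601 + 0.449 − 2·0.252 = 0.546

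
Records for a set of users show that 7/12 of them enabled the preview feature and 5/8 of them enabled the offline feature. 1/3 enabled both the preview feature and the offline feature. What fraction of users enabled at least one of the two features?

Inclusion–exclusion gives
P(≥1) = 7/12 + 5/8 − 1/3 = 7/8

7/8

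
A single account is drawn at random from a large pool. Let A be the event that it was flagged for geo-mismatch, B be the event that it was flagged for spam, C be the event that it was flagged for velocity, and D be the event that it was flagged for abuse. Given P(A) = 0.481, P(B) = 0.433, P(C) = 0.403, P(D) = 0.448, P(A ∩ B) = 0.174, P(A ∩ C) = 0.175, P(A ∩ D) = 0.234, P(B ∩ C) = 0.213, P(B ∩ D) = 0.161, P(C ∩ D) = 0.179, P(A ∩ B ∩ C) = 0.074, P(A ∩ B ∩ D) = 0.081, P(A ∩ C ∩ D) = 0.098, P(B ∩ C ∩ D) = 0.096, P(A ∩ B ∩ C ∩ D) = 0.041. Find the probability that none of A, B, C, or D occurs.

P(A ∪ B ∪ C ∪ D) = 0.481 + 0.433 + 0.403 + 0.448 − 0.174 − 0.175 − 0.234 − 0.213 − 0.161 − 0.179 + 0.074 + 0.081 + 0.098 + 0.096 − 0.041 = 0.937
P(none) = 1 − 0.937 = 0.063

0.063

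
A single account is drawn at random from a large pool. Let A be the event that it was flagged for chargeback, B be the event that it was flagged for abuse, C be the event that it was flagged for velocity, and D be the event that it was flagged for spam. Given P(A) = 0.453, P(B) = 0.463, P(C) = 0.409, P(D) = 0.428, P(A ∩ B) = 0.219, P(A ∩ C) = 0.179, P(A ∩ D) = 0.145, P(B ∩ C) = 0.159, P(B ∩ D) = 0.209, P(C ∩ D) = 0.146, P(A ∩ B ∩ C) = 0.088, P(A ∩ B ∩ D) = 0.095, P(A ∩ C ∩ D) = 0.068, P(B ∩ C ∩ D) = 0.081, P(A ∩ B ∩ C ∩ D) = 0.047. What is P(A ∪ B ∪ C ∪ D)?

P(A ∪ B ∪ C ∪ D) = 0.453 + 0.463 + 0.409 + 0.428 − 0.219 − 0.179 − 0.145 − 0.159 − 0.209 − 0.146 + 0.088 + 0.095 + 0.068 + 0.081 − 0.047 = 0.981

0.981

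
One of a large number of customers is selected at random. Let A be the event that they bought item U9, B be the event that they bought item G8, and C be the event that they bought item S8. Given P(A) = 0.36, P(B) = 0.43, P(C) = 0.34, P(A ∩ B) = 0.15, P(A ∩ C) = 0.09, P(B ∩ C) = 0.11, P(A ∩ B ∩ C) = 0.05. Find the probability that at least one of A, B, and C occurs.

0.83

Using inclusion–exclusion:
P(A ∪ B ∪ C) = 0.36 + 0.43 + 0.34 − 0.15 − 0.09 − 0.11 + 0.05 = 0.83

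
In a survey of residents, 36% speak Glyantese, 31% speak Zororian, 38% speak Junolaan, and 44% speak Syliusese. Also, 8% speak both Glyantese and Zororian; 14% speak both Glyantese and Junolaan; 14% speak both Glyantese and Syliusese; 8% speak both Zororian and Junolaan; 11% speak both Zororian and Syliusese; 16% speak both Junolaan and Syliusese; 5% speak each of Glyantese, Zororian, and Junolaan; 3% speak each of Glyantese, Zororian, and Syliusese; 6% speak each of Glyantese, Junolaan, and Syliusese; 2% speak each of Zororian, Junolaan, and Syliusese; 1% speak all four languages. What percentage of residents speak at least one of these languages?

93%

Inclusion–exclusion gives
P(at least one) = 36 + 31 + 38 + 44 − 8 − 14 − 14 − 8 − 11 − 16 + 5 + 3 + 6 + 2 − 1 = 93%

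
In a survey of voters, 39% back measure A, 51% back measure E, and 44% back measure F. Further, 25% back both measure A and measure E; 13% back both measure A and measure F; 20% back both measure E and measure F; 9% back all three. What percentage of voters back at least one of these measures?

85%

Using inclusion–exclusion:
P(≥1) = 39 + 51 + 44 − 25 − 13 − 20 + 9 = 85%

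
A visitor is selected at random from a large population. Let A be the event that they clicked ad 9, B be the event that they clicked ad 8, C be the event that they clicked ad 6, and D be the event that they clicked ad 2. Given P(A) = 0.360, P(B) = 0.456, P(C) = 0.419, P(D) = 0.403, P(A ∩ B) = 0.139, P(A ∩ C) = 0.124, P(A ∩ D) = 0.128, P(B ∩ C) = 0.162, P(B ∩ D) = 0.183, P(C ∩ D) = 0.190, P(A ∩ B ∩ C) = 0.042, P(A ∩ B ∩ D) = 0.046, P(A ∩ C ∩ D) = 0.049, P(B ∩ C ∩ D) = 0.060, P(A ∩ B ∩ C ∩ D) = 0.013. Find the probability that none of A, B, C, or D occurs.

P(A ∪ B ∪ C ∪ D) = 0.360 + 0.456 + 0.419 + 0.403 − 0.139 − 0.124 − 0.128 − 0.162 − 0.183 − 0.190 + 0.042 + 0.046 + 0.049 + 0.060 − 0.013 = 0.896
P(none) = 1 − 0.896 = 0.104

0.104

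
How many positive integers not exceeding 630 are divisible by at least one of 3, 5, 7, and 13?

⌊630/3⌋ + ⌊630/5⌋ + ⌊630/7⌋ + ⌊630/13⌋ − ⌊630/15⌋ − ⌊630/21⌋ − ⌊630/39⌋ − ⌊630/35⌋ − ⌊630/65⌋ − ⌊630/91⌋ + ⌊630/105⌋ + ⌊630/195⌋ + ⌊630/273⌋ + ⌊630/455⌋ − ⌊630/1365⌋ = 210 + 126 + 90 + 48 − 42 − 30 − 16 − 18 − 9 − 6 + 6 + 3 + 2 + 1 − 0 = 365

365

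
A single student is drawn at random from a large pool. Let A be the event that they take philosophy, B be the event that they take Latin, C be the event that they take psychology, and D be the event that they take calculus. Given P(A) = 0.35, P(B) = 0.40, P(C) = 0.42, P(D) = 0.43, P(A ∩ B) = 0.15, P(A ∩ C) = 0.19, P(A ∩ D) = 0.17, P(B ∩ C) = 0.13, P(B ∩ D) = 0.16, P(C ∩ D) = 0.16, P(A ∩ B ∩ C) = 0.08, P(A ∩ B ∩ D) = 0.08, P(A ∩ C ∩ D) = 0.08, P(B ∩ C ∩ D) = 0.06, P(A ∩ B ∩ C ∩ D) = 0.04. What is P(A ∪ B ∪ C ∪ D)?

0.90

Apply inclusion-exclusion:
P(A ∪ B ∪ C ∪ D) = 0.35 + 0.40 + 0.42 + 0.43 − 0.15 − 0.19 − 0.17 − 0.13 − 0.16 − 0.16 + 0.08 + 0.08 + 0.08 + 0.06 − 0.04 = 0.90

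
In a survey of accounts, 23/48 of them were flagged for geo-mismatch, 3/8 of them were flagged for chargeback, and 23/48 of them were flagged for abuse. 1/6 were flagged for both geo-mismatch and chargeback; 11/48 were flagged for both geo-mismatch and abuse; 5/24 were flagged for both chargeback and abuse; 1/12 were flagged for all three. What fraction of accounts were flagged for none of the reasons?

Using inclusion–exclusion:
P(at least one) = 23/48 + 3/8 + 23/48 − 1/6 − 11/48 − 5/24 + 1/12 = 13/16
P(none) = 1 − 13/16 = 3/16

3/16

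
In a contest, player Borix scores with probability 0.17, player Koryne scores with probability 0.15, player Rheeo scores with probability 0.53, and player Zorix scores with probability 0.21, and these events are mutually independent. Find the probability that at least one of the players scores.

0.73804785

P(none) = (1 − 0.17) × (1 − 0.15) × (1 − 0.53) × (1 − 0.21) = 0.83 × 0.85 × 0.47 × 0.79 = 0.26195215
P(at least one) = 1 − 0.26195215 = 0.73804785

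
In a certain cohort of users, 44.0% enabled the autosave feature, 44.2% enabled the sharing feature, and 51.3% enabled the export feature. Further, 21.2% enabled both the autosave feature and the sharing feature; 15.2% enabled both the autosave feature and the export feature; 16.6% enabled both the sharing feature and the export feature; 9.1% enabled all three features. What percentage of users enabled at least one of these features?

P(union) = 44.0 + 44.2 + 51.3 − 21.2 − 15.2 − 16.6 + 9.1 = 95.6%

95.6%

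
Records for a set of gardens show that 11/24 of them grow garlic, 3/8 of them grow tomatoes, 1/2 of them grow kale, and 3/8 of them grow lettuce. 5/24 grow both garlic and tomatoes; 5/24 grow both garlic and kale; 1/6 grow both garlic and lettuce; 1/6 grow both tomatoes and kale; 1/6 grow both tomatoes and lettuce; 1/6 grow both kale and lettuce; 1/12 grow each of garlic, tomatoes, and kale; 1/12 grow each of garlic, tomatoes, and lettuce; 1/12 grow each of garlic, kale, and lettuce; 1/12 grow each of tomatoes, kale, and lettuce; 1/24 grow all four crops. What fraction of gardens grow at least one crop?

11/12

P(union) = 11/24 + 3/8 + 1/2 + 3/8 − 5/24 − 5/24 − 1/6 − 1/6 − 1/6 − 1/6 + 1/12 + 1/12 + 1/12 + 1/12 − 1/24 = 11/12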